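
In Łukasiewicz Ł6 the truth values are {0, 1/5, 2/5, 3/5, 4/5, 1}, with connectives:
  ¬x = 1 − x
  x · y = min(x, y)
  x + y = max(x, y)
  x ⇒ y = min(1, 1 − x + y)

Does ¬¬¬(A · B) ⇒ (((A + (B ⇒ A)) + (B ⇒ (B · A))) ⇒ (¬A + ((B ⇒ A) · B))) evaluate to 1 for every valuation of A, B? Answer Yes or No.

No

Counterexample: take A = 1/5, B = 0.
A · B = 1/5 · 0 = 0
¬(A · B) = ¬0 = 1
¬¬(A · B) = ¬1 = 0
¬¬¬(A · B) = ¬0 = 1
B ⇒ A = 0 ⇒ 1/5 = 1
A + (B ⇒ A) = 1/5 + 1 = 1
B · A = 0 · 1/5 = 0
B ⇒ (B · A) = 0 ⇒ 0 = 1
(A + (B ⇒ A)) + (B ⇒ (B · A)) = 1 + 1 = 1
¬A = ¬1/5 = 4/5
B ⇒ A = 0 ⇒ 1/5 = 1
(B ⇒ A) · B = 1 · 0 = 0
¬A + ((B ⇒ A) · B) = 4/5 + 0 = 4/5
((A + (B ⇒ A)) + (B ⇒ (B · A))) ⇒ (¬A + ((B ⇒ A) · B)) = 1 ⇒ 4/5 = 4/5
¬¬¬(A · B) ⇒ (((A + (B ⇒ A)) + (B ⇒ (B · A))) ⇒ (¬A + ((B ⇒ A) · B))) = 1 ⇒ 4/5 = 4/5
This gives 4/5 ≠ 1.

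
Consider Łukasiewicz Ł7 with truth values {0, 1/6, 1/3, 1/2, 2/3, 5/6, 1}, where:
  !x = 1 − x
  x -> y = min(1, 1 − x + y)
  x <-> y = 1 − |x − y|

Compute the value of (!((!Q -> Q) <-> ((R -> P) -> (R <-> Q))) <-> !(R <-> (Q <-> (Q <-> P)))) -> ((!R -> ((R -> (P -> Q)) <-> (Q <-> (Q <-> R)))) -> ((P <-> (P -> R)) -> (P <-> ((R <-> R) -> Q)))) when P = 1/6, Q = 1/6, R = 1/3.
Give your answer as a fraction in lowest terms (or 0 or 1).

1

!Q = !1/6 = 5/6
!Q -> Q = 5/6 -> 1/6 = 1/3
R -> P = 1/3 -> 1/6 = 5/6
R <-> Q = 1/3 <-> 1/6 = 5/6
(R -> P) -> (R <-> Q) = 5/6 -> 5/6 = 1
(!Q -> Q) <-> ((R -> P) -> (R <-> Q)) = 1/3 <-> 1 = 1/3
!((!Q -> Q) <-> ((R -> P) -> (R <-> Q))) = !1/3 = 2/3
Q <-> P = 1/6 <-> 1/6 = 1
Q <-> (Q <-> P) = 1/6 <-> 1 = 1/6
R <-> (Q <-> (Q <-> P)) = 1/3 <-> 1/6 = 5/6
!(R <-> (Q <-> (Q <-> P))) = !5/6 = 1/6
!((!Q -> Q) <-> ((R -> P) -> (R <-> Q))) <-> !(R <-> (Q <-> (Q <-> P))) = 2/3 <-> 1/6 = 1/2
!R = !1/3 = 2/3
P -> Q = 1/6 -> 1/6 = 1
R -> (P -> Q) = 1/3 -> 1 = 1
Q <-> R = 1/6 <-> 1/3 = 5/6
Q <-> (Q <-> R) = 1/6 <-> 5/6 = 1/3
(R -> (P -> Q)) <-> (Q <-> (Q <-> R)) = 1 <-> 1/3 = 1/3
!R -> ((R -> (P -> Q)) <-> (Q <-> (Q <-> R))) = 2/3 -> 1/3 = 2/3
P -> R = 1/6 -> 1/3 = 1
P <-> (P -> R) = 1/6 <-> 1 = 1/6
R <-> R = 1/3 <-> 1/3 = 1
(R <-> R) -> Q = 1 -> 1/6 = 1/6
P <-> ((R <-> R) -> Q) = 1/6 <-> 1/6 = 1
(P <-> (P -> R)) -> (P <-> ((R <-> R) -> Q)) = 1/6 -> 1 = 1
(!R -> ((R -> (P -> Q)) <-> (Q <-> (Q <-> R)))) -> ((P <-> (P -> R)) -> (P <-> ((R <-> R) -> Q))) = 2/3 -> 1 = 1
(!((!Q -> Q) <-> ((R -> P) -> (R <-> Q))) <-> !(R <-> (Q <-> (Q <-> P)))) -> ((!R -> ((R -> (P -> Q)) <-> (Q <-> (Q <-> R)))) -> ((P <-> (P -> R)) -> (P <-> ((R <-> R) -> Q)))) = 1/2 -> 1 = 1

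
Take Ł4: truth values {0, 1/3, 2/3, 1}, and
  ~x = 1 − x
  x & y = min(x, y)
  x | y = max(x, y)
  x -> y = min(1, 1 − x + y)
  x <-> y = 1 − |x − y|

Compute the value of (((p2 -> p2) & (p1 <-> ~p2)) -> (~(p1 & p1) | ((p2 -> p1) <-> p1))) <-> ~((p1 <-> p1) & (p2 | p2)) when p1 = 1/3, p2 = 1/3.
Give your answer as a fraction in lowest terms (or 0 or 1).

2/3

p2 -> p2 = 1/3 -> 1/3 = 1
~p2 = ~1/3 = 2/3
p1 <-> ~p2 = 1/3 <-> 2/3 = 2/3
(p2 -> p2) & (p1 <-> ~p2) = 1 & 2/3 = 2/3
p1 & p1 = 1/3 & 1/3 = 1/3
~(p1 & p1) = ~1/3 = 2/3
p2 -> p1 = 1/3 -> 1/3 = 1
(p2 -> p1) <-> p1 = 1 <-> 1/3 = 1/3
~(p1 & p1) | ((p2 -> p1) <-> p1) = 2/3 | 1/3 = 2/3
((p2 -> p2) & (p1 <-> ~p2)) -> (~(p1 & p1) | ((p2 -> p1) <-> p1)) = 2/3 -> 2/3 = 1
p1 <-> p1 = 1/3 <-> 1/3 = 1
p2 | p2 = 1/3 | 1/3 = 1/3
(p1 <-> p1) & (p2 | p2) = 1 & 1/3 = 1/3
~((p1 <-> p1) & (p2 | p2)) = ~1/3 = 2/3
(((p2 -> p2) & (p1 <-> ~p2)) -> (~(p1 & p1) | ((p2 -> p1) <-> p1))) <-> ~((p1 <-> p1) & (p2 | p2)) = 1 <-> 2/3 = 2/3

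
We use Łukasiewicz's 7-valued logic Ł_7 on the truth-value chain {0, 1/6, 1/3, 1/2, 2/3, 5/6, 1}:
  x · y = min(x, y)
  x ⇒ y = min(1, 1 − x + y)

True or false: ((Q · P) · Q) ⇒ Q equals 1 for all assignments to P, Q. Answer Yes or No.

At P = 1/6, Q = 1/3, for instance:
Q · P = 1/3 · 1/6 = 1/6
(Q · P) · Q = 1/6 · 1/3 = 1/6
((Q · P) · Q) ⇒ Q = 1/6 ⇒ 1/3 = 1
and checking the remaining 48 assignments likewise gives ≥ 1 in every case.

Yes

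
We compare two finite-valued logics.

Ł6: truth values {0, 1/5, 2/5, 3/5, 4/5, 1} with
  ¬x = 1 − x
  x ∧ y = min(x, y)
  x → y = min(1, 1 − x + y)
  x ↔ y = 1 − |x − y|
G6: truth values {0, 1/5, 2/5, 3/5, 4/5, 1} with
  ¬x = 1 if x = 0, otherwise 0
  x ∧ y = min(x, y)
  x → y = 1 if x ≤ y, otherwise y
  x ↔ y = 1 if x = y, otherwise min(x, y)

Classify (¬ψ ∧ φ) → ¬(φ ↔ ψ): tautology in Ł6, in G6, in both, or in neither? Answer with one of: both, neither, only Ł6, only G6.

In Ł6: at φ = 1/5, ψ = 1/5 the value is 4/5 — not a tautology.
In G6: every assignment gives 1 — tautology.

only G6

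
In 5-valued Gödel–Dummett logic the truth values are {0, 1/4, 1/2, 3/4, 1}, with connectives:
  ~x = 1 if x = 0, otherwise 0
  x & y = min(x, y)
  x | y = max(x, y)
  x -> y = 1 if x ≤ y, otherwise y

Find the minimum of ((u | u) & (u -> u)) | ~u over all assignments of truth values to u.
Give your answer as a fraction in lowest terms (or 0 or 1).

1/4

Take u = 1/4:
u | u = 1/4 | 1/4 = 1/4
u -> u = 1/4 -> 1/4 = 1
(u | u) & (u -> u) = 1/4 & 1 = 1/4
~u = ~1/4 = 0
((u | u) & (u -> u)) | ~u = 1/4 | 0 = 1/4
No assignment yields a value below 1/4, so this is the minimum.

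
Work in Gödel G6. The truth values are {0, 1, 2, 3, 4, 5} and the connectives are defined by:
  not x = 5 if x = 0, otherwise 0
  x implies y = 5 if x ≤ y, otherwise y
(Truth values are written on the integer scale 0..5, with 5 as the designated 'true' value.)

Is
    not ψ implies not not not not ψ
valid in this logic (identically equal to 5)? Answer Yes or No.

Counterexample: take ψ = 0.
not ψ = not 0 = 5
not ψ = not 0 = 5
not not ψ = not 5 = 0
not not not ψ = not 0 = 5
not not not not ψ = not 5 = 0
not ψ implies not not not not ψ = 5 implies 0 = 0
This gives 0 ≠ 5.

No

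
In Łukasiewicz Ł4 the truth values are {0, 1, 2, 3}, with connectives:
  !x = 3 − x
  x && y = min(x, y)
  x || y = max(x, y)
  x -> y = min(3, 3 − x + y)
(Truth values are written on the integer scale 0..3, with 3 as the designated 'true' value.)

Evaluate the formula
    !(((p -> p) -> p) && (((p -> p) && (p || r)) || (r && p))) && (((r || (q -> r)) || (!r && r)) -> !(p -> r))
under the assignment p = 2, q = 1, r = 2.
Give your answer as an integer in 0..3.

0

p -> p = 2 -> 2 = 3
(p -> p) -> p = 3 -> 2 = 2
p -> p = 2 -> 2 = 3
p || r = 2 || 2 = 2
(p -> p) && (p || r) = 3 && 2 = 2
r && p = 2 && 2 = 2
((p -> p) && (p || r)) || (r && p) = 2 || 2 = 2
((p -> p) -> p) && (((p -> p) && (p || r)) || (r && p)) = 2 && 2 = 2
!(((p -> p) -> p) && (((p -> p) && (p || r)) || (r && p))) = !2 = 1
q -> r = 1 -> 2 = 3
r || (q -> r) = 2 || 3 = 3
!r = !2 = 1
!r && r = 1 && 2 = 1
(r || (q -> r)) || (!r && r) = 3 || 1 = 3
p -> r = 2 -> 2 = 3
!(p -> r) = !3 = 0
((r || (q -> r)) || (!r && r)) -> !(p -> r) = 3 -> 0 = 0
!(((p -> p) -> p) && (((p -> p) && (p || r)) || (r && p))) && (((r || (q -> r)) || (!r && r)) -> !(p -> r)) = 1 && 0 = 0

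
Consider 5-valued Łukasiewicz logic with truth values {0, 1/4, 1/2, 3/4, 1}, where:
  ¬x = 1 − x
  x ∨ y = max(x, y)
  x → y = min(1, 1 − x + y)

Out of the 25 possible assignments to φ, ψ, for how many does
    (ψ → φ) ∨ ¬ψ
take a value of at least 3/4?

value 1: 15 assignments (counts)
value 3/4: 4 assignments (counts)
value 1/2: 3 assignments
value 1/4: 2 assignments
value 0: 1 assignment
So 19 of the 25 assignments meet the threshold.

19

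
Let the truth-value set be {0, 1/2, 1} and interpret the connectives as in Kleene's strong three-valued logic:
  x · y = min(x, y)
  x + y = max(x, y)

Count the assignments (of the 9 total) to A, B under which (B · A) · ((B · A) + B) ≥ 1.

1

A = 0, B = 0 ↦ 0  <
A = 0, B = 1/2 ↦ 0  <
A = 0, B = 1 ↦ 0  <
A = 1/2, B = 0 ↦ 0  <
A = 1/2, B = 1/2 ↦ 1/2  <
A = 1/2, B = 1 ↦ 1/2  <
A = 1, B = 0 ↦ 0  <
A = 1, B = 1/2 ↦ 1/2  <
A = 1, B = 1 ↦ 1  ≥
So 1 of the 9 assignments meets the threshold.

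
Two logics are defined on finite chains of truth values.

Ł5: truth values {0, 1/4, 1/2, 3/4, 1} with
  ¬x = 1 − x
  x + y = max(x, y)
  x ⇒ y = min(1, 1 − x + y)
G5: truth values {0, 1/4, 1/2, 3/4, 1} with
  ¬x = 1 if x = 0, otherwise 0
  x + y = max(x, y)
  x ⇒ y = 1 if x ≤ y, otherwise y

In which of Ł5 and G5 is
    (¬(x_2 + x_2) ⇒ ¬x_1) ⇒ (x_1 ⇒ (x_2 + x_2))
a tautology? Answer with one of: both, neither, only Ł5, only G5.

In Ł5: every assignment gives 1 — tautology.
In G5: at x_1 = 1/2, x_2 = 1/4 the value is 1/4 — not a tautology.

only Ł5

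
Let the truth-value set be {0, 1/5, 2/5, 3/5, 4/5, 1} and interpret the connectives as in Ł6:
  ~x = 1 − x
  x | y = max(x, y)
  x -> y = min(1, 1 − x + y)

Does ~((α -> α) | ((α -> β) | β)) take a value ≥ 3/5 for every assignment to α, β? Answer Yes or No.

No

Counterexample: take α = 0, β = 0.
α -> α = 0 -> 0 = 1
α -> β = 0 -> 0 = 1
(α -> β) | β = 1 | 0 = 1
(α -> α) | ((α -> β) | β) = 1 | 1 = 1
~((α -> α) | ((α -> β) | β)) = ~1 = 0
This gives 0, which is below 3/5.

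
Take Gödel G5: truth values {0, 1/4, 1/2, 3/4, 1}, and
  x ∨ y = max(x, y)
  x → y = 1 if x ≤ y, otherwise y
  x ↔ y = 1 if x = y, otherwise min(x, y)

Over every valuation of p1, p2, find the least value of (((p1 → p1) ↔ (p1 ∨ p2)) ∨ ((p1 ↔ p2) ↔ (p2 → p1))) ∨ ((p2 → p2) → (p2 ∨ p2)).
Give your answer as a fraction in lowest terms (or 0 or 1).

1/4

Take p1 = 1/4, p2 = 0:
p1 → p1 = 1/4 → 1/4 = 1
p1 ∨ p2 = 1/4 ∨ 0 = 1/4
(p1 → p1) ↔ (p1 ∨ p2) = 1 ↔ 1/4 = 1/4
p1 ↔ p2 = 1/4 ↔ 0 = 0
p2 → p1 = 0 → 1/4 = 1
(p1 ↔ p2) ↔ (p2 → p1) = 0 ↔ 1 = 0
((p1 → p1) ↔ (p1 ∨ p2)) ∨ ((p1 ↔ p2) ↔ (p2 → p1)) = 1/4 ∨ 0 = 1/4
p2 → p2 = 0 → 0 = 1
p2 ∨ p2 = 0 ∨ 0 = 0
(p2 → p2) → (p2 ∨ p2) = 1 → 0 = 0
(((p1 → p1) ↔ (p1 ∨ p2)) ∨ ((p1 ↔ p2) ↔ (p2 → p1))) ∨ ((p2 → p2) → (p2 ∨ p2)) = 1/4 ∨ 0 = 1/4
No assignment yields a value below 1/4, so this is the minimum.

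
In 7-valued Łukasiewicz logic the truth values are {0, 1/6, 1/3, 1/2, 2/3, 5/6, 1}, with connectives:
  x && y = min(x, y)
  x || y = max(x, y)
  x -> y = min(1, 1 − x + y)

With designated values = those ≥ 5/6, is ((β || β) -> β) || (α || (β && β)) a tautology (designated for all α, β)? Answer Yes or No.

Yes

At α = 1/2, β = 0, for instance:
β || β = 0 || 0 = 0
(β || β) -> β = 0 -> 0 = 1
β && β = 0 && 0 = 0
α || (β && β) = 1/2 || 0 = 1/2
((β || β) -> β) || (α || (β && β)) = 1 || 1/2 = 1
and checking the remaining 48 assignments likewise gives ≥ 5/6 in every case.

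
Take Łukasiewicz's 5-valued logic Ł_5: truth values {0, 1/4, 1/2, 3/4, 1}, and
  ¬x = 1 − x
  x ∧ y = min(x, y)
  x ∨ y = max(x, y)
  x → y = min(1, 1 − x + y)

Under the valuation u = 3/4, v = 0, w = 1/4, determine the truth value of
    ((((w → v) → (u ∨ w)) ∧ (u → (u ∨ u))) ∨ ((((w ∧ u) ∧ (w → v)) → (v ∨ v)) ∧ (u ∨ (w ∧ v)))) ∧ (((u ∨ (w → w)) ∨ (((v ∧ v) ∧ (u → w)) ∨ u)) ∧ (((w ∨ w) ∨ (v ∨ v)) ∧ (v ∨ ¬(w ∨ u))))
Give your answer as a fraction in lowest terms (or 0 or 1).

1/4

w → v = 1/4 → 0 = 3/4
u ∨ w = 3/4 ∨ 1/4 = 3/4
(w → v) → (u ∨ w) = 3/4 → 3/4 = 1
u ∨ u = 3/4 ∨ 3/4 = 3/4
u → (u ∨ u) = 3/4 → 3/4 = 1
((w → v) → (u ∨ w)) ∧ (u → (u ∨ u)) = 1 ∧ 1 = 1
w ∧ u = 1/4 ∧ 3/4 = 1/4
w → v = 1/4 → 0 = 3/4
(w ∧ u) ∧ (w → v) = 1/4 ∧ 3/4 = 1/4
v ∨ v = 0 ∨ 0 = 0
((w ∧ u) ∧ (w → v)) → (v ∨ v) = 1/4 → 0 = 3/4
w ∧ v = 1/4 ∧ 0 = 0
u ∨ (w ∧ v) = 3/4 ∨ 0 = 3/4
(((w ∧ u) ∧ (w → v)) → (v ∨ v)) ∧ (u ∨ (w ∧ v)) = 3/4 ∧ 3/4 = 3/4
(((w → v) → (u ∨ w)) ∧ (u → (u ∨ u))) ∨ ((((w ∧ u) ∧ (w → v)) → (v ∨ v)) ∧ (u ∨ (w ∧ v))) = 1 ∨ 3/4 = 1
w → w = 1/4 → 1/4 = 1
u ∨ (w → w) = 3/4 ∨ 1 = 1
v ∧ v = 0 ∧ 0 = 0
u → w = 3/4 → 1/4 = 1/2
(v ∧ v) ∧ (u → w) = 0 ∧ 1/2 = 0
((v ∧ v) ∧ (u → w)) ∨ u = 0 ∨ 3/4 = 3/4
(u ∨ (w → w)) ∨ (((v ∧ v) ∧ (u → w)) ∨ u) = 1 ∨ 3/4 = 1
w ∨ w = 1/4 ∨ 1/4 = 1/4
v ∨ v = 0 ∨ 0 = 0
(w ∨ w) ∨ (v ∨ v) = 1/4 ∨ 0 = 1/4
w ∨ u = 1/4 ∨ 3/4 = 3/4
¬(w ∨ u) = ¬3/4 = 1/4
v ∨ ¬(w ∨ u) = 0 ∨ 1/4 = 1/4
((w ∨ w) ∨ (v ∨ v)) ∧ (v ∨ ¬(w ∨ u)) = 1/4 ∧ 1/4 = 1/4
((u ∨ (w → w)) ∨ (((v ∧ v) ∧ (u → w)) ∨ u)) ∧ (((w ∨ w) ∨ (v ∨ v)) ∧ (v ∨ ¬(w ∨ u))) = 1 ∧ 1/4 = 1/4
((((w → v) → (u ∨ w)) ∧ (u → (u ∨ u))) ∨ ((((w ∧ u) ∧ (w → v)) → (v ∨ v)) ∧ (u ∨ (w ∧ v)))) ∧ (((u ∨ (w → w)) ∨ (((v ∧ v) ∧ (u → w)) ∨ u)) ∧ (((w ∨ w) ∨ (v ∨ v)) ∧ (v ∨ ¬(w ∨ u)))) = 1 ∧ 1/4 = 1/4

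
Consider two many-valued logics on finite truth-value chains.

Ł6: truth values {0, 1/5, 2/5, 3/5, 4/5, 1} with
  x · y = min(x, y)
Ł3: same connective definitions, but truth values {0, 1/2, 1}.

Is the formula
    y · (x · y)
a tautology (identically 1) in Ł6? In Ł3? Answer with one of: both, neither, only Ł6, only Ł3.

neither

In Ł6: at x = 0, y = 0 the value is 0 — not a tautology.
In Ł3: at x = 0, y = 0 the value is 0 — not a tautology.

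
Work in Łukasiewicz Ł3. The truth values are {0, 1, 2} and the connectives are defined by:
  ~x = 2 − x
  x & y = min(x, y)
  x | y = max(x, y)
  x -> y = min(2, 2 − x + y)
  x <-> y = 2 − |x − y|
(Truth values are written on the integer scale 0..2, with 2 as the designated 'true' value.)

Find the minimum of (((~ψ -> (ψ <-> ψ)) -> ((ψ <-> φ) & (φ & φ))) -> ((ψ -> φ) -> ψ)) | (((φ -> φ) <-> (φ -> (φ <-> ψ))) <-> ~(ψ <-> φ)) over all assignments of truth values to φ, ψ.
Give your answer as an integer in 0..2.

Take φ = 1, ψ = 0:
~ψ = ~0 = 2
ψ <-> ψ = 0 <-> 0 = 2
~ψ -> (ψ <-> ψ) = 2 -> 2 = 2
ψ <-> φ = 0 <-> 1 = 1
φ & φ = 1 & 1 = 1
(ψ <-> φ) & (φ & φ) = 1 & 1 = 1
(~ψ -> (ψ <-> ψ)) -> ((ψ <-> φ) & (φ & φ)) = 2 -> 1 = 1
ψ -> φ = 0 -> 1 = 2
(ψ -> φ) -> ψ = 2 -> 0 = 0
((~ψ -> (ψ <-> ψ)) -> ((ψ <-> φ) & (φ & φ))) -> ((ψ -> φ) -> ψ) = 1 -> 0 = 1
φ -> φ = 1 -> 1 = 2
φ <-> ψ = 1 <-> 0 = 1
φ -> (φ <-> ψ) = 1 -> 1 = 2
(φ -> φ) <-> (φ -> (φ <-> ψ)) = 2 <-> 2 = 2
ψ <-> φ = 0 <-> 1 = 1
~(ψ <-> φ) = ~1 = 1
((φ -> φ) <-> (φ -> (φ <-> ψ))) <-> ~(ψ <-> φ) = 2 <-> 1 = 1
(((~ψ -> (ψ <-> ψ)) -> ((ψ <-> φ) & (φ & φ))) -> ((ψ -> φ) -> ψ)) | (((φ -> φ) <-> (φ -> (φ <-> ψ))) <-> ~(ψ <-> φ)) = 1 | 1 = 1
No assignment yields a value below 1, so this is the minimum.

1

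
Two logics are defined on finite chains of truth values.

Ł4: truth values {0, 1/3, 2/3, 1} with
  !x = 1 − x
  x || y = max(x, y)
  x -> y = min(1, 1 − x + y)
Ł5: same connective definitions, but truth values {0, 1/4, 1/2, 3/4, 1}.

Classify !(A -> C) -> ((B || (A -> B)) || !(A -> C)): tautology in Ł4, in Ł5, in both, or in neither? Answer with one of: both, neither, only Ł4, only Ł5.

both

In Ł4: every assignment gives 1 — tautology.
In Ł5: every assignment gives 1 — tautology.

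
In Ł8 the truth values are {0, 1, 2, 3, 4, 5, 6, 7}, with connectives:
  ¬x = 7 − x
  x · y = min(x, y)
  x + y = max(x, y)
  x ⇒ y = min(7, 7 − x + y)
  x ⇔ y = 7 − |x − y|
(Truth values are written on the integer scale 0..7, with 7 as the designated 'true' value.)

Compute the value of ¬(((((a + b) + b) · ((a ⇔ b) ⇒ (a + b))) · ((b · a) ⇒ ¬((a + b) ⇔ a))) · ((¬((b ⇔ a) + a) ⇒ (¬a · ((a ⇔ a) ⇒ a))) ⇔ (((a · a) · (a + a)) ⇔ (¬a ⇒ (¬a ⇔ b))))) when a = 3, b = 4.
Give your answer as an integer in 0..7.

a + b = 3 + 4 = 4
(a + b) + b = 4 + 4 = 4
a ⇔ b = 3 ⇔ 4 = 6
a + b = 3 + 4 = 4
(a ⇔ b) ⇒ (a + b) = 6 ⇒ 4 = 5
((a + b) + b) · ((a ⇔ b) ⇒ (a + b)) = 4 · 5 = 4
b · a = 4 · 3 = 3
a + b = 3 + 4 = 4
(a + b) ⇔ a = 4 ⇔ 3 = 6
¬((a + b) ⇔ a) = ¬6 = 1
(b · a) ⇒ ¬((a + b) ⇔ a) = 3 ⇒ 1 = 5
(((a + b) + b) · ((a ⇔ b) ⇒ (a + b))) · ((b · a) ⇒ ¬((a + b) ⇔ a)) = 4 · 5 = 4
b ⇔ a = 4 ⇔ 3 = 6
(b ⇔ a) + a = 6 + 3 = 6
¬((b ⇔ a) + a) = ¬6 = 1
¬a = ¬3 = 4
a ⇔ a = 3 ⇔ 3 = 7
(a ⇔ a) ⇒ a = 7 ⇒ 3 = 3
¬a · ((a ⇔ a) ⇒ a) = 4 · 3 = 3
¬((b ⇔ a) + a) ⇒ (¬a · ((a ⇔ a) ⇒ a)) = 1 ⇒ 3 = 7
a · a = 3 · 3 = 3
a + a = 3 + 3 = 3
(a · a) · (a + a) = 3 · 3 = 3
¬a = ¬3 = 4
¬a = ¬3 = 4
¬a ⇔ b = 4 ⇔ 4 = 7
¬a ⇒ (¬a ⇔ b) = 4 ⇒ 7 = 7
((a · a) · (a + a)) ⇔ (¬a ⇒ (¬a ⇔ b)) = 3 ⇔ 7 = 3
(¬((b ⇔ a) + a) ⇒ (¬a · ((a ⇔ a) ⇒ a))) ⇔ (((a · a) · (a + a)) ⇔ (¬a ⇒ (¬a ⇔ b))) = 7 ⇔ 3 = 3
((((a + b) + b) · ((a ⇔ b) ⇒ (a + b))) · ((b · a) ⇒ ¬((a + b) ⇔ a))) · ((¬((b ⇔ a) + a) ⇒ (¬a · ((a ⇔ a) ⇒ a))) ⇔ (((a · a) · (a + a)) ⇔ (¬a ⇒ (¬a ⇔ b)))) = 4 · 3 = 3
¬(((((a + b) + b) · ((a ⇔ b) ⇒ (a + b))) · ((b · a) ⇒ ¬((a + b) ⇔ a))) · ((¬((b ⇔ a) + a) ⇒ (¬a · ((a ⇔ a) ⇒ a))) ⇔ (((a · a) · (a + a)) ⇔ (¬a ⇒ (¬a ⇔ b))))) = ¬3 = 4

4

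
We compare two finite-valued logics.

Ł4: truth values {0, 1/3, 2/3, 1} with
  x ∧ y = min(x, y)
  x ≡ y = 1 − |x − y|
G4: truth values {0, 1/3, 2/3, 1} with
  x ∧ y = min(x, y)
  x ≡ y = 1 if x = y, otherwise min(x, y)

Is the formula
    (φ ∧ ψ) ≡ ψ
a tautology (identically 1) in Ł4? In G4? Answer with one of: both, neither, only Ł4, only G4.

neither

In Ł4: at φ = 0, ψ = 1/3 the value is 2/3 — not a tautology.
In G4: at φ = 0, ψ = 1/3 the value is 0 — not a tautology.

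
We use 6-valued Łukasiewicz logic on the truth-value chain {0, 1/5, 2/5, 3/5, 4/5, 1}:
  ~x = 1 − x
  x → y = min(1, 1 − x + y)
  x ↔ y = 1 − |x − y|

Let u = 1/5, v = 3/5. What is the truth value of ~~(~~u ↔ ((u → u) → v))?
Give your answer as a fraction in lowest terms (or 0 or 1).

3/5

~u = ~1/5 = 4/5
~~u = ~4/5 = 1/5
u → u = 1/5 → 1/5 = 1
(u → u) → v = 1 → 3/5 = 3/5
~~u ↔ ((u → u) → v) = 1/5 ↔ 3/5 = 3/5
~(~~u ↔ ((u → u) → v)) = ~3/5 = 2/5
~~(~~u ↔ ((u → u) → v)) = ~2/5 = 3/5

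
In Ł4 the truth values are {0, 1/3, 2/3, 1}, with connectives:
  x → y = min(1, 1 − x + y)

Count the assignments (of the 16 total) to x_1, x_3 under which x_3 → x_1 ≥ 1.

x_1 = 0, x_3 = 0 ↦ 1  ≥
x_1 = 0, x_3 = 1/3 ↦ 2/3  <
x_1 = 0, x_3 = 2/3 ↦ 1/3  <
x_1 = 0, x_3 = 1 ↦ 0  <
x_1 = 1/3, x_3 = 0 ↦ 1  ≥
x_1 = 1/3, x_3 = 1/3 ↦ 1  ≥
x_1 = 1/3, x_3 = 2/3 ↦ 2/3  <
x_1 = 1/3, x_3 = 1 ↦ 1/3  <
x_1 = 2/3, x_3 = 0 ↦ 1  ≥
x_1 = 2/3, x_3 = 1/3 ↦ 1  ≥
x_1 = 2/3, x_3 = 2/3 ↦ 1  ≥
x_1 = 2/3, x_3 = 1 ↦ 2/3  <
x_1 = 1, x_3 = 0 ↦ 1  ≥
x_1 = 1, x_3 = 1/3 ↦ 1  ≥
x_1 = 1, x_3 = 2/3 ↦ 1  ≥
x_1 = 1, x_3 = 1 ↦ 1  ≥
So 10 of the 16 assignments meet the threshold.

10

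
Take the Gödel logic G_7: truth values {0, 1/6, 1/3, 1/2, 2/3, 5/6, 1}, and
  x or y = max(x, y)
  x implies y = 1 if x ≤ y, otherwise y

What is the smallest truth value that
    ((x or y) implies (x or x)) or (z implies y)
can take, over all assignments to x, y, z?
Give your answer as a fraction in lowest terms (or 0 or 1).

Take x = 0, y = 1/6, z = 1/3:
x or y = 0 or 1/6 = 1/6
x or x = 0 or 0 = 0
(x or y) implies (x or x) = 1/6 implies 0 = 0
z implies y = 1/3 implies 1/6 = 1/6
((x or y) implies (x or x)) or (z implies y) = 0 or 1/6 = 1/6
No assignment yields a value below 1/6, so this is the minimum.

1/6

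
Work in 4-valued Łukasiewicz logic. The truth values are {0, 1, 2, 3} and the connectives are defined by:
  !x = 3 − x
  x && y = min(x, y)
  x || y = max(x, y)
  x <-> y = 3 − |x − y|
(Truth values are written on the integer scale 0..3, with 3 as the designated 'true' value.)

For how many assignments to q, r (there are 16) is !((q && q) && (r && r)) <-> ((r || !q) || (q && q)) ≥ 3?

8

q = 0, r = 0 ↦ 3  ≥
q = 0, r = 1 ↦ 3  ≥
q = 0, r = 2 ↦ 3  ≥
q = 0, r = 3 ↦ 3  ≥
q = 1, r = 0 ↦ 2  <
q = 1, r = 1 ↦ 3  ≥
q = 1, r = 2 ↦ 3  ≥
q = 1, r = 3 ↦ 2  <
q = 2, r = 0 ↦ 2  <
q = 2, r = 1 ↦ 3  ≥
q = 2, r = 2 ↦ 2  <
q = 2, r = 3 ↦ 1  <
q = 3, r = 0 ↦ 3  ≥
q = 3, r = 1 ↦ 2  <
q = 3, r = 2 ↦ 1  <
q = 3, r = 3 ↦ 0  <
So 8 of the 16 assignments meet the threshold.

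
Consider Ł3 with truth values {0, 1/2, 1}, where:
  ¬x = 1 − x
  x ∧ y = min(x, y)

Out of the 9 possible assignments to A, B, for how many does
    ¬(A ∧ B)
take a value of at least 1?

5

A = 0, B = 0 ↦ 1  ≥
A = 0, B = 1/2 ↦ 1  ≥
A = 0, B = 1 ↦ 1  ≥
A = 1/2, B = 0 ↦ 1  ≥
A = 1/2, B = 1/2 ↦ 1/2  <
A = 1/2, B = 1 ↦ 1/2  <
A = 1, B = 0 ↦ 1  ≥
A = 1, B = 1/2 ↦ 1/2  <
A = 1, B = 1 ↦ 0  <
So 5 of the 9 assignments meet the threshold.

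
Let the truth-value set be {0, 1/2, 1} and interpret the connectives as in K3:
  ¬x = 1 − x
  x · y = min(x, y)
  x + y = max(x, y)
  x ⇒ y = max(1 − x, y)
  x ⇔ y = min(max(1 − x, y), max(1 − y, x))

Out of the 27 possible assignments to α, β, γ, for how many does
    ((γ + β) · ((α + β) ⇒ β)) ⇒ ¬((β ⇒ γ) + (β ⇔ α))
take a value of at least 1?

value 1: 6 assignments (counts)
value 1/2: 15 assignments
value 0: 6 assignments
So 6 of the 27 assignments meet the threshold.

6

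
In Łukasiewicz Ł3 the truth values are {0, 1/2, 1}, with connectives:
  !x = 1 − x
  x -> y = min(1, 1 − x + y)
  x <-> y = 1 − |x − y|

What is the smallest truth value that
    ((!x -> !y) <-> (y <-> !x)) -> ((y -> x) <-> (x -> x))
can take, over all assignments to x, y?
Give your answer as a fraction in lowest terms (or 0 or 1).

Take x = 0, y = 1/2:
!x = !0 = 1
!y = !1/2 = 1/2
!x -> !y = 1 -> 1/2 = 1/2
!x = !0 = 1
y <-> !x = 1/2 <-> 1 = 1/2
(!x -> !y) <-> (y <-> !x) = 1/2 <-> 1/2 = 1
y -> x = 1/2 -> 0 = 1/2
x -> x = 0 -> 0 = 1
(y -> x) <-> (x -> x) = 1/2 <-> 1 = 1/2
((!x -> !y) <-> (y <-> !x)) -> ((y -> x) <-> (x -> x)) = 1 -> 1/2 = 1/2
No assignment yields a value below 1/2, so this is the minimum.

1/2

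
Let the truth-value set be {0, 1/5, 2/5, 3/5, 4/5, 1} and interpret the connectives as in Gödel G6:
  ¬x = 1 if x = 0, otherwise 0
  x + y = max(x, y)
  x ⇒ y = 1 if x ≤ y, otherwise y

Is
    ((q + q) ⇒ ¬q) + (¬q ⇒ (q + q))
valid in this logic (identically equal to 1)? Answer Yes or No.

q = 0 ↦ 1
q = 1/5 ↦ 1
q = 2/5 ↦ 1
q = 3/5 ↦ 1
q = 4/5 ↦ 1
q = 1 ↦ 1
Every assignment gives a value ≥ 1.

Yes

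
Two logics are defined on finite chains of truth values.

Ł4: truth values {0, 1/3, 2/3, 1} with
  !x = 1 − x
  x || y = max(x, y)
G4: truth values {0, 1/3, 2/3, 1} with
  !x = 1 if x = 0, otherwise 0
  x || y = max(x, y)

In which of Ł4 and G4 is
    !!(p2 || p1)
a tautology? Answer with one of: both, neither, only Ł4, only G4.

In Ł4: at p1 = 0, p2 = 0 the value is 0 — not a tautology.
In G4: at p1 = 0, p2 = 0 the value is 0 — not a tautology.

neither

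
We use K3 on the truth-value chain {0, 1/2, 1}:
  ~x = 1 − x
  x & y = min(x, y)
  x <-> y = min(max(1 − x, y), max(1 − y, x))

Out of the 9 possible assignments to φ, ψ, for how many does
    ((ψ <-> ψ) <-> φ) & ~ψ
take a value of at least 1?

1

φ = 0, ψ = 0 ↦ 0  <
φ = 0, ψ = 1/2 ↦ 1/2  <
φ = 0, ψ = 1 ↦ 0  <
φ = 1/2, ψ = 0 ↦ 1/2  <
φ = 1/2, ψ = 1/2 ↦ 1/2  <
φ = 1/2, ψ = 1 ↦ 0  <
φ = 1, ψ = 0 ↦ 1  ≥
φ = 1, ψ = 1/2 ↦ 1/2  <
φ = 1, ψ = 1 ↦ 0  <
So 1 of the 9 assignments meets the threshold.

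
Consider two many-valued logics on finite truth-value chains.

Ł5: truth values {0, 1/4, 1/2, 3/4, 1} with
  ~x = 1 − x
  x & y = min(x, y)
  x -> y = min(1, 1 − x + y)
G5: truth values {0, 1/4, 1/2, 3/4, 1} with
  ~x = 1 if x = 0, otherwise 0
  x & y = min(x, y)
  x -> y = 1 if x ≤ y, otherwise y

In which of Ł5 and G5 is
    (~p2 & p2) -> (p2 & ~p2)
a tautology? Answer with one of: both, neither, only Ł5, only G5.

In Ł5: every assignment gives 1 — tautology.
In G5: every assignment gives 1 — tautology.

both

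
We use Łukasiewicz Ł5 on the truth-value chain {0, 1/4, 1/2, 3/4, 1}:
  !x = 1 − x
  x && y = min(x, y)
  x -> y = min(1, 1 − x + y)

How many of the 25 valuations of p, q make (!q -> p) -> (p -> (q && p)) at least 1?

18

value 1: 18 assignments (counts)
value 3/4: 2 assignments
value 1/2: 3 assignments
value 1/4: 1 assignment
value 0: 1 assignment
So 18 of the 25 assignments meet the threshold.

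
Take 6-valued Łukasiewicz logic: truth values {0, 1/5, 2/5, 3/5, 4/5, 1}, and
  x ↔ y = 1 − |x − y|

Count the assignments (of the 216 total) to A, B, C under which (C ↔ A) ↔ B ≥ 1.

36

value 1: 36 assignments (counts)
value 4/5: 64 assignments
value 3/5: 50 assignments
value 2/5: 36 assignments
value 1/5: 22 assignments
value 0: 8 assignments
So 36 of the 216 assignments meet the threshold.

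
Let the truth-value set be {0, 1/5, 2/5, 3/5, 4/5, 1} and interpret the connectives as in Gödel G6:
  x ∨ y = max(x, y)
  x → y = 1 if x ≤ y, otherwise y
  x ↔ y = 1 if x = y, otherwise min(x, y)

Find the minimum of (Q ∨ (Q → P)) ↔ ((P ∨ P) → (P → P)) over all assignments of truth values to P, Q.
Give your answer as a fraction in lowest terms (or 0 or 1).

1/5

Take P = 0, Q = 1/5:
Q → P = 1/5 → 0 = 0
Q ∨ (Q → P) = 1/5 ∨ 0 = 1/5
P ∨ P = 0 ∨ 0 = 0
P → P = 0 → 0 = 1
(P ∨ P) → (P → P) = 0 → 1 = 1
(Q ∨ (Q → P)) ↔ ((P ∨ P) → (P → P)) = 1/5 ↔ 1 = 1/5
No assignment yields a value below 1/5, so this is the minimum.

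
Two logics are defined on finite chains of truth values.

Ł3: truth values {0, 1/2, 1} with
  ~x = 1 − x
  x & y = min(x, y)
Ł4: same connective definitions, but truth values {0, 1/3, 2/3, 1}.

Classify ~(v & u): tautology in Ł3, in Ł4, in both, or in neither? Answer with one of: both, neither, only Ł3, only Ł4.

In Ł3: at u = 1/2, v = 1/2 the value is 1/2 — not a tautology.
In Ł4: at u = 1/3, v = 1/3 the value is 2/3 — not a tautology.

neither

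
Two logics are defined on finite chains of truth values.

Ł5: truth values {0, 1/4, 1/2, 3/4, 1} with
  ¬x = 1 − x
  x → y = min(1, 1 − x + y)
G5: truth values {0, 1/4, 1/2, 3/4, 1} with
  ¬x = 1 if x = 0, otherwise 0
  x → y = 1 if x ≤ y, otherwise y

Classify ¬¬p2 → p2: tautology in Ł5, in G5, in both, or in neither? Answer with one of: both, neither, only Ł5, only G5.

In Ł5: every assignment gives 1 — tautology.
In G5: at p2 = 1/4 the value is 1/4 — not a tautology.

only Ł5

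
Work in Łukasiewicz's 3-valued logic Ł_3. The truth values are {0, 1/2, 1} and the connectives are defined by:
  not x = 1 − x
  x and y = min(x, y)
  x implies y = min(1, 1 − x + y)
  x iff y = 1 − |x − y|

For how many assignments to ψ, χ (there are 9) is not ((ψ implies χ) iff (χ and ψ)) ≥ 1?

ψ = 0, χ = 0 ↦ 1  ≥
ψ = 0, χ = 1/2 ↦ 1  ≥
ψ = 0, χ = 1 ↦ 1  ≥
ψ = 1/2, χ = 0 ↦ 1/2  <
ψ = 1/2, χ = 1/2 ↦ 1/2  <
ψ = 1/2, χ = 1 ↦ 1/2  <
ψ = 1, χ = 0 ↦ 0  <
ψ = 1, χ = 1/2 ↦ 0  <
ψ = 1, χ = 1 ↦ 0  <
So 3 of the 9 assignments meet the threshold.

3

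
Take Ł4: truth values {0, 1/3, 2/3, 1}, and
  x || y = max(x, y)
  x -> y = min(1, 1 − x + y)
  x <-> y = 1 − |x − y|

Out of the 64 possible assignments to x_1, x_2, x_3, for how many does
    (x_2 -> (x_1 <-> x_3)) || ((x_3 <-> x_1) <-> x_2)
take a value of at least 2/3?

56

value 1: 44 assignments (counts)
value 2/3: 12 assignments (counts)
value 1/3: 6 assignments
value 0: 2 assignments
So 56 of the 64 assignments meet the threshold.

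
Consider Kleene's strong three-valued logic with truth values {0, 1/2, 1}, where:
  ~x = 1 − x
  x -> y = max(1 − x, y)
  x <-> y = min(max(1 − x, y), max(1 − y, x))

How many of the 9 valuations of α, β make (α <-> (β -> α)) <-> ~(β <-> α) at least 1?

3

α = 0, β = 0 ↦ 1  ≥
α = 0, β = 1/2 ↦ 1/2  <
α = 0, β = 1 ↦ 1  ≥
α = 1/2, β = 0 ↦ 1/2  <
α = 1/2, β = 1/2 ↦ 1/2  <
α = 1/2, β = 1 ↦ 1/2  <
α = 1, β = 0 ↦ 1  ≥
α = 1, β = 1/2 ↦ 1/2  <
α = 1, β = 1 ↦ 0  <
So 3 of the 9 assignments meet the threshold.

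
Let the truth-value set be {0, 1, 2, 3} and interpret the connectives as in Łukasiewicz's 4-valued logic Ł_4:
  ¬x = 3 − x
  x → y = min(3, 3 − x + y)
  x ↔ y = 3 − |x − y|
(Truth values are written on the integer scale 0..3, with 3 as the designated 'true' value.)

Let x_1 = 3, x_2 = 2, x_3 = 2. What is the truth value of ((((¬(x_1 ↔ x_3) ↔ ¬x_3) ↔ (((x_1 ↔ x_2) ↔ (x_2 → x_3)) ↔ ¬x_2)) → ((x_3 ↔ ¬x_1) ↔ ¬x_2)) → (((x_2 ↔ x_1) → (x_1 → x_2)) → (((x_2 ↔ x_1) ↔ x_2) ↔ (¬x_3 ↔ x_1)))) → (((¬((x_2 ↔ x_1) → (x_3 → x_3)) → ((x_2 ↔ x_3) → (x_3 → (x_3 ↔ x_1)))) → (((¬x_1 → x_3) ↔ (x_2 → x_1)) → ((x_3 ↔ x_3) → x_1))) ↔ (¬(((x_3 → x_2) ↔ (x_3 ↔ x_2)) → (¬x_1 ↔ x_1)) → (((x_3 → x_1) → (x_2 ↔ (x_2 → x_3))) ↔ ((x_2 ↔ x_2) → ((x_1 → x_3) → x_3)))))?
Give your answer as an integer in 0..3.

x_1 ↔ x_3 = 3 ↔ 2 = 2
¬(x_1 ↔ x_3) = ¬2 = 1
¬x_3 = ¬2 = 1
¬(x_1 ↔ x_3) ↔ ¬x_3 = 1 ↔ 1 = 3
x_1 ↔ x_2 = 3 ↔ 2 = 2
x_2 → x_3 = 2 → 2 = 3
(x_1 ↔ x_2) ↔ (x_2 → x_3) = 2 ↔ 3 = 2
¬x_2 = ¬2 = 1
((x_1 ↔ x_2) ↔ (x_2 → x_3)) ↔ ¬x_2 = 2 ↔ 1 = 2
(¬(x_1 ↔ x_3) ↔ ¬x_3) ↔ (((x_1 ↔ x_2) ↔ (x_2 → x_3)) ↔ ¬x_2) = 3 ↔ 2 = 2
¬x_1 = ¬3 = 0
x_3 ↔ ¬x_1 = 2 ↔ 0 = 1
¬x_2 = ¬2 = 1
(x_3 ↔ ¬x_1) ↔ ¬x_2 = 1 ↔ 1 = 3
((¬(x_1 ↔ x_3) ↔ ¬x_3) ↔ (((x_1 ↔ x_2) ↔ (x_2 → x_3)) ↔ ¬x_2)) → ((x_3 ↔ ¬x_1) ↔ ¬x_2) = 2 → 3 = 3
x_2 ↔ x_1 = 2 ↔ 3 = 2
x_1 → x_2 = 3 → 2 = 2
(x_2 ↔ x_1) → (x_1 → x_2) = 2 → 2 = 3
x_2 ↔ x_1 = 2 ↔ 3 = 2
(x_2 ↔ x_1) ↔ x_2 = 2 ↔ 2 = 3
¬x_3 = ¬2 = 1
¬x_3 ↔ x_1 = 1 ↔ 3 = 1
((x_2 ↔ x_1) ↔ x_2) ↔ (¬x_3 ↔ x_1) = 3 ↔ 1 = 1
((x_2 ↔ x_1) → (x_1 → x_2)) → (((x_2 ↔ x_1) ↔ x_2) ↔ (¬x_3 ↔ x_1)) = 3 → 1 = 1
(((¬(x_1 ↔ x_3) ↔ ¬x_3) ↔ (((x_1 ↔ x_2) ↔ (x_2 → x_3)) ↔ ¬x_2)) → ((x_3 ↔ ¬x_1) ↔ ¬x_2)) → (((x_2 ↔ x_1) → (x_1 → x_2)) → (((x_2 ↔ x_1) ↔ x_2) ↔ (¬x_3 ↔ x_1))) = 3 → 1 = 1
x_2 ↔ x_1 = 2 ↔ 3 = 2
x_3 → x_3 = 2 → 2 = 3
(x_2 ↔ x_1) → (x_3 → x_3) = 2 → 3 = 3
¬((x_2 ↔ x_1) → (x_3 → x_3)) = ¬3 = 0
x_2 ↔ x_3 = 2 ↔ 2 = 3
x_3 ↔ x_1 = 2 ↔ 3 = 2
x_3 → (x_3 ↔ x_1) = 2 → 2 = 3
(x_2 ↔ x_3) → (x_3 → (x_3 ↔ x_1)) = 3 → 3 = 3
¬((x_2 ↔ x_1) → (x_3 → x_3)) → ((x_2 ↔ x_3) → (x_3 → (x_3 ↔ x_1))) = 0 → 3 = 3
¬x_1 = ¬3 = 0
¬x_1 → x_3 = 0 → 2 = 3
x_2 → x_1 = 2 → 3 = 3
(¬x_1 → x_3) ↔ (x_2 → x_1) = 3 ↔ 3 = 3
x_3 ↔ x_3 = 2 ↔ 2 = 3
(x_3 ↔ x_3) → x_1 = 3 → 3 = 3
((¬x_1 → x_3) ↔ (x_2 → x_1)) → ((x_3 ↔ x_3) → x_1) = 3 → 3 = 3
(¬((x_2 ↔ x_1) → (x_3 → x_3)) → ((x_2 ↔ x_3) → (x_3 → (x_3 ↔ x_1)))) → (((¬x_1 → x_3) ↔ (x_2 → x_1)) → ((x_3 ↔ x_3) → x_1)) = 3 → 3 = 3
x_3 → x_2 = 2 → 2 = 3
x_3 ↔ x_2 = 2 ↔ 2 = 3
(x_3 → x_2) ↔ (x_3 ↔ x_2) = 3 ↔ 3 = 3
¬x_1 = ¬3 = 0
¬x_1 ↔ x_1 = 0 ↔ 3 = 0
((x_3 → x_2) ↔ (x_3 ↔ x_2)) → (¬x_1 ↔ x_1) = 3 → 0 = 0
¬(((x_3 → x_2) ↔ (x_3 ↔ x_2)) → (¬x_1 ↔ x_1)) = ¬0 = 3
x_3 → x_1 = 2 → 3 = 3
x_2 → x_3 = 2 → 2 = 3
x_2 ↔ (x_2 → x_3) = 2 ↔ 3 = 2
(x_3 → x_1) → (x_2 ↔ (x_2 → x_3)) = 3 → 2 = 2
x_2 ↔ x_2 = 2 ↔ 2 = 3
x_1 → x_3 = 3 → 2 = 2
(x_1 → x_3) → x_3 = 2 → 2 = 3
(x_2 ↔ x_2) → ((x_1 → x_3) → x_3) = 3 → 3 = 3
((x_3 → x_1) → (x_2 ↔ (x_2 → x_3))) ↔ ((x_2 ↔ x_2) → ((x_1 → x_3) → x_3)) = 2 ↔ 3 = 2
¬(((x_3 → x_2) ↔ (x_3 ↔ x_2)) → (¬x_1 ↔ x_1)) → (((x_3 → x_1) → (x_2 ↔ (x_2 → x_3))) ↔ ((x_2 ↔ x_2) → ((x_1 → x_3) → x_3))) = 3 → 2 = 2
((¬((x_2 ↔ x_1) → (x_3 → x_3)) → ((x_2 ↔ x_3) → (x_3 → (x_3 ↔ x_1)))) → (((¬x_1 → x_3) ↔ (x_2 → x_1)) → ((x_3 ↔ x_3) → x_1))) ↔ (¬(((x_3 → x_2) ↔ (x_3 ↔ x_2)) → (¬x_1 ↔ x_1)) → (((x_3 → x_1) → (x_2 ↔ (x_2 → x_3))) ↔ ((x_2 ↔ x_2) → ((x_1 → x_3) → x_3)))) = 3 ↔ 2 = 2
((((¬(x_1 ↔ x_3) ↔ ¬x_3) ↔ (((x_1 ↔ x_2) ↔ (x_2 → x_3)) ↔ ¬x_2)) → ((x_3 ↔ ¬x_1) ↔ ¬x_2)) → (((x_2 ↔ x_1) → (x_1 → x_2)) → (((x_2 ↔ x_1) ↔ x_2) ↔ (¬x_3 ↔ x_1)))) → (((¬((x_2 ↔ x_1) → (x_3 → x_3)) → ((x_2 ↔ x_3) → (x_3 → (x_3 ↔ x_1)))) → (((¬x_1 → x_3) ↔ (x_2 → x_1)) → ((x_3 ↔ x_3) → x_1))) ↔ (¬(((x_3 → x_2) ↔ (x_3 ↔ x_2)) → (¬x_1 ↔ x_1)) → (((x_3 → x_1) → (x_2 ↔ (x_2 → x_3))) ↔ ((x_2 ↔ x_2) → ((x_1 → x_3) → x_3))))) = 1 → 2 = 3

3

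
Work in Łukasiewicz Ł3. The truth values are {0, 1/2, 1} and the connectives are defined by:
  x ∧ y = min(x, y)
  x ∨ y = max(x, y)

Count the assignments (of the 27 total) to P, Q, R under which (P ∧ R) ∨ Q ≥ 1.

11

value 1: 11 assignments (counts)
value 1/2: 11 assignments
value 0: 5 assignments
So 11 of the 27 assignments meet the threshold.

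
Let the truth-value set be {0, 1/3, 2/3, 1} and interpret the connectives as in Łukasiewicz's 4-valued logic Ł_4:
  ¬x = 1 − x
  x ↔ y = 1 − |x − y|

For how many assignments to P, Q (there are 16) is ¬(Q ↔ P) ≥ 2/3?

P = 0, Q = 0 ↦ 0  <
P = 0, Q = 1/3 ↦ 1/3  <
P = 0, Q = 2/3 ↦ 2/3  ≥
P = 0, Q = 1 ↦ 1  ≥
P = 1/3, Q = 0 ↦ 1/3  <
P = 1/3, Q = 1/3 ↦ 0  <
P = 1/3, Q = 2/3 ↦ 1/3  <
P = 1/3, Q = 1 ↦ 2/3  ≥
P = 2/3, Q = 0 ↦ 2/3  ≥
P = 2/3, Q = 1/3 ↦ 1/3  <
P = 2/3, Q = 2/3 ↦ 0  <
P = 2/3, Q = 1 ↦ 1/3  <
P = 1, Q = 0 ↦ 1  ≥
P = 1, Q = 1/3 ↦ 2/3  ≥
P = 1, Q = 2/3 ↦ 1/3  <
P = 1, Q = 1 ↦ 0  <
So 6 of the 16 assignments meet the threshold.

6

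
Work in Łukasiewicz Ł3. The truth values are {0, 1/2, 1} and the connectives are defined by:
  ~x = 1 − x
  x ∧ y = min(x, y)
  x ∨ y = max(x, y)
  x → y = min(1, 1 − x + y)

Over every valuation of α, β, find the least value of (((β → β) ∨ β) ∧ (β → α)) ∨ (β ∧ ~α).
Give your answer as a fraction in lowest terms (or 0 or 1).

1/2

Take α = 0, β = 1/2:
β → β = 1/2 → 1/2 = 1
(β → β) ∨ β = 1 ∨ 1/2 = 1
β → α = 1/2 → 0 = 1/2
((β → β) ∨ β) ∧ (β → α) = 1 ∧ 1/2 = 1/2
~α = ~0 = 1
β ∧ ~α = 1/2 ∧ 1 = 1/2
(((β → β) ∨ β) ∧ (β → α)) ∨ (β ∧ ~α) = 1/2 ∨ 1/2 = 1/2
No assignment yields a value below 1/2, so this is the minimum.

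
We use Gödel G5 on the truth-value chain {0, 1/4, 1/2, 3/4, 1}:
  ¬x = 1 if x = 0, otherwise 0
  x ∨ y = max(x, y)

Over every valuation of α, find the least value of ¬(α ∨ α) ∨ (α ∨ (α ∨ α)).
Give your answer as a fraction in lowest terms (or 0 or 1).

Take α = 1/4:
α ∨ α = 1/4 ∨ 1/4 = 1/4
¬(α ∨ α) = ¬1/4 = 0
α ∨ α = 1/4 ∨ 1/4 = 1/4
α ∨ (α ∨ α) = 1/4 ∨ 1/4 = 1/4
¬(α ∨ α) ∨ (α ∨ (α ∨ α)) = 0 ∨ 1/4 = 1/4
No assignment yields a value below 1/4, so this is the minimum.

1/4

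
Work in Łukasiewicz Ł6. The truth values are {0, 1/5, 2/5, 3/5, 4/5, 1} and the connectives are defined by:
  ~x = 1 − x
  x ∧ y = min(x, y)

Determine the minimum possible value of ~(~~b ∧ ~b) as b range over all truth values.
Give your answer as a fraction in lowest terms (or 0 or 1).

Take b = 2/5:
~b = ~2/5 = 3/5
~~b = ~3/5 = 2/5
~b = ~2/5 = 3/5
~~b ∧ ~b = 2/5 ∧ 3/5 = 2/5
~(~~b ∧ ~b) = ~2/5 = 3/5
No assignment yields a value below 3/5, so this is the minimum.

3/5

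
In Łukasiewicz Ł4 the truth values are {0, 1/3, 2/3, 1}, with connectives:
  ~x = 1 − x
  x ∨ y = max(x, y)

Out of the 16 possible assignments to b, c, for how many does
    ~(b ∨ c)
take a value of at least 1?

b = 0, c = 0 ↦ 1  ≥
b = 0, c = 1/3 ↦ 2/3  <
b = 0, c = 2/3 ↦ 1/3  <
b = 0, c = 1 ↦ 0  <
b = 1/3, c = 0 ↦ 2/3  <
b = 1/3, c = 1/3 ↦ 2/3  <
b = 1/3, c = 2/3 ↦ 1/3  <
b = 1/3, c = 1 ↦ 0  <
b = 2/3, c = 0 ↦ 1/3  <
b = 2/3, c = 1/3 ↦ 1/3  <
b = 2/3, c = 2/3 ↦ 1/3  <
b = 2/3, c = 1 ↦ 0  <
b = 1, c = 0 ↦ 0  <
b = 1, c = 1/3 ↦ 0  <
b = 1, c = 2/3 ↦ 0  <
b = 1, c = 1 ↦ 0  <
So 1 of the 16 assignments meets the threshold.

1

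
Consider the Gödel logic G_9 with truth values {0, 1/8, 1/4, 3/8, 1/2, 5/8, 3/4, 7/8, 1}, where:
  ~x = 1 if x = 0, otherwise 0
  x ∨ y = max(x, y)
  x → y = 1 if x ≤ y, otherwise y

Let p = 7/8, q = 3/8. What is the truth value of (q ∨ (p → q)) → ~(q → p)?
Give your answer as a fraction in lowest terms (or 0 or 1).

0

p → q = 7/8 → 3/8 = 3/8
q ∨ (p → q) = 3/8 ∨ 3/8 = 3/8
q → p = 3/8 → 7/8 = 1
~(q → p) = ~1 = 0
(q ∨ (p → q)) → ~(q → p) = 3/8 → 0 = 0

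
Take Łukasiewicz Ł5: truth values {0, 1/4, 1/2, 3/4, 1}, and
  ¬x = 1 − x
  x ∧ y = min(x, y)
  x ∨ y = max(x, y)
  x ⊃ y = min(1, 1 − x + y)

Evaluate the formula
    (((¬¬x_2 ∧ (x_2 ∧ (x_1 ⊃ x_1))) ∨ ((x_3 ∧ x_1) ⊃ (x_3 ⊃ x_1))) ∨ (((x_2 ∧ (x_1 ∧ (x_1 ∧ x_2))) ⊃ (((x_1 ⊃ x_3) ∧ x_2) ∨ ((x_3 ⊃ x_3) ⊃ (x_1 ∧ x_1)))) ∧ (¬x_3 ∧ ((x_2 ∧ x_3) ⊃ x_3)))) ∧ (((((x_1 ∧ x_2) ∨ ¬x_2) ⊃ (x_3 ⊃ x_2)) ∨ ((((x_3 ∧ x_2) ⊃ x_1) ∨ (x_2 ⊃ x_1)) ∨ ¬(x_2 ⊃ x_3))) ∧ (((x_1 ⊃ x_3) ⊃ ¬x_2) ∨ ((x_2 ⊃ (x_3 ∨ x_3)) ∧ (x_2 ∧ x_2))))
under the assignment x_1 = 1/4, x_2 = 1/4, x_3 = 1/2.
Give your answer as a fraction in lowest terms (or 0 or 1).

3/4

¬x_2 = ¬1/4 = 3/4
¬¬x_2 = ¬3/4 = 1/4
x_1 ⊃ x_1 = 1/4 ⊃ 1/4 = 1
x_2 ∧ (x_1 ⊃ x_1) = 1/4 ∧ 1 = 1/4
¬¬x_2 ∧ (x_2 ∧ (x_1 ⊃ x_1)) = 1/4 ∧ 1/4 = 1/4
x_3 ∧ x_1 = 1/2 ∧ 1/4 = 1/4
x_3 ⊃ x_1 = 1/2 ⊃ 1/4 = 3/4
(x_3 ∧ x_1) ⊃ (x_3 ⊃ x_1) = 1/4 ⊃ 3/4 = 1
(¬¬x_2 ∧ (x_2 ∧ (x_1 ⊃ x_1))) ∨ ((x_3 ∧ x_1) ⊃ (x_3 ⊃ x_1)) = 1/4 ∨ 1 = 1
x_1 ∧ x_2 = 1/4 ∧ 1/4 = 1/4
x_1 ∧ (x_1 ∧ x_2) = 1/4 ∧ 1/4 = 1/4
x_2 ∧ (x_1 ∧ (x_1 ∧ x_2)) = 1/4 ∧ 1/4 = 1/4
x_1 ⊃ x_3 = 1/4 ⊃ 1/2 = 1
(x_1 ⊃ x_3) ∧ x_2 = 1 ∧ 1/4 = 1/4
x_3 ⊃ x_3 = 1/2 ⊃ 1/2 = 1
x_1 ∧ x_1 = 1/4 ∧ 1/4 = 1/4
(x_3 ⊃ x_3) ⊃ (x_1 ∧ x_1) = 1 ⊃ 1/4 = 1/4
((x_1 ⊃ x_3) ∧ x_2) ∨ ((x_3 ⊃ x_3) ⊃ (x_1 ∧ x_1)) = 1/4 ∨ 1/4 = 1/4
(x_2 ∧ (x_1 ∧ (x_1 ∧ x_2))) ⊃ (((x_1 ⊃ x_3) ∧ x_2) ∨ ((x_3 ⊃ x_3) ⊃ (x_1 ∧ x_1))) = 1/4 ⊃ 1/4 = 1
¬x_3 = ¬1/2 = 1/2
x_2 ∧ x_3 = 1/4 ∧ 1/2 = 1/4
(x_2 ∧ x_3) ⊃ x_3 = 1/4 ⊃ 1/2 = 1
¬x_3 ∧ ((x_2 ∧ x_3) ⊃ x_3) = 1/2 ∧ 1 = 1/2
((x_2 ∧ (x_1 ∧ (x_1 ∧ x_2))) ⊃ (((x_1 ⊃ x_3) ∧ x_2) ∨ ((x_3 ⊃ x_3) ⊃ (x_1 ∧ x_1)))) ∧ (¬x_3 ∧ ((x_2 ∧ x_3) ⊃ x_3)) = 1 ∧ 1/2 = 1/2
((¬¬x_2 ∧ (x_2 ∧ (x_1 ⊃ x_1))) ∨ ((x_3 ∧ x_1) ⊃ (x_3 ⊃ x_1))) ∨ (((x_2 ∧ (x_1 ∧ (x_1 ∧ x_2))) ⊃ (((x_1 ⊃ x_3) ∧ x_2) ∨ ((x_3 ⊃ x_3) ⊃ (x_1 ∧ x_1)))) ∧ (¬x_3 ∧ ((x_2 ∧ x_3) ⊃ x_3))) = 1 ∨ 1/2 = 1
x_1 ∧ x_2 = 1/4 ∧ 1/4 = 1/4
¬x_2 = ¬1/4 = 3/4
(x_1 ∧ x_2) ∨ ¬x_2 = 1/4 ∨ 3/4 = 3/4
x_3 ⊃ x_2 = 1/2 ⊃ 1/4 = 3/4
((x_1 ∧ x_2) ∨ ¬x_2) ⊃ (x_3 ⊃ x_2) = 3/4 ⊃ 3/4 = 1
x_3 ∧ x_2 = 1/2 ∧ 1/4 = 1/4
(x_3 ∧ x_2) ⊃ x_1 = 1/4 ⊃ 1/4 = 1
x_2 ⊃ x_1 = 1/4 ⊃ 1/4 = 1
((x_3 ∧ x_2) ⊃ x_1) ∨ (x_2 ⊃ x_1) = 1 ∨ 1 = 1
x_2 ⊃ x_3 = 1/4 ⊃ 1/2 = 1
¬(x_2 ⊃ x_3) = ¬1 = 0
(((x_3 ∧ x_2) ⊃ x_1) ∨ (x_2 ⊃ x_1)) ∨ ¬(x_2 ⊃ x_3) = 1 ∨ 0 = 1
(((x_1 ∧ x_2) ∨ ¬x_2) ⊃ (x_3 ⊃ x_2)) ∨ ((((x_3 ∧ x_2) ⊃ x_1) ∨ (x_2 ⊃ x_1)) ∨ ¬(x_2 ⊃ x_3)) = 1 ∨ 1 = 1
x_1 ⊃ x_3 = 1/4 ⊃ 1/2 = 1
¬x_2 = ¬1/4 = 3/4
(x_1 ⊃ x_3) ⊃ ¬x_2 = 1 ⊃ 3/4 = 3/4
x_3 ∨ x_3 = 1/2 ∨ 1/2 = 1/2
x_2 ⊃ (x_3 ∨ x_3) = 1/4 ⊃ 1/2 = 1
x_2 ∧ x_2 = 1/4 ∧ 1/4 = 1/4
(x_2 ⊃ (x_3 ∨ x_3)) ∧ (x_2 ∧ x_2) = 1 ∧ 1/4 = 1/4
((x_1 ⊃ x_3) ⊃ ¬x_2) ∨ ((x_2 ⊃ (x_3 ∨ x_3)) ∧ (x_2 ∧ x_2)) = 3/4 ∨ 1/4 = 3/4
((((x_1 ∧ x_2) ∨ ¬x_2) ⊃ (x_3 ⊃ x_2)) ∨ ((((x_3 ∧ x_2) ⊃ x_1) ∨ (x_2 ⊃ x_1)) ∨ ¬(x_2 ⊃ x_3))) ∧ (((x_1 ⊃ x_3) ⊃ ¬x_2) ∨ ((x_2 ⊃ (x_3 ∨ x_3)) ∧ (x_2 ∧ x_2))) = 1 ∧ 3/4 = 3/4
(((¬¬x_2 ∧ (x_2 ∧ (x_1 ⊃ x_1))) ∨ ((x_3 ∧ x_1) ⊃ (x_3 ⊃ x_1))) ∨ (((x_2 ∧ (x_1 ∧ (x_1 ∧ x_2))) ⊃ (((x_1 ⊃ x_3) ∧ x_2) ∨ ((x_3 ⊃ x_3) ⊃ (x_1 ∧ x_1)))) ∧ (¬x_3 ∧ ((x_2 ∧ x_3) ⊃ x_3)))) ∧ (((((x_1 ∧ x_2) ∨ ¬x_2) ⊃ (x_3 ⊃ x_2)) ∨ ((((x_3 ∧ x_2) ⊃ x_1) ∨ (x_2 ⊃ x_1)) ∨ ¬(x_2 ⊃ x_3))) ∧ (((x_1 ⊃ x_3) ⊃ ¬x_2) ∨ ((x_2 ⊃ (x_3 ∨ x_3)) ∧ (x_2 ∧ x_2)))) = 1 ∧ 3/4 = 3/4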